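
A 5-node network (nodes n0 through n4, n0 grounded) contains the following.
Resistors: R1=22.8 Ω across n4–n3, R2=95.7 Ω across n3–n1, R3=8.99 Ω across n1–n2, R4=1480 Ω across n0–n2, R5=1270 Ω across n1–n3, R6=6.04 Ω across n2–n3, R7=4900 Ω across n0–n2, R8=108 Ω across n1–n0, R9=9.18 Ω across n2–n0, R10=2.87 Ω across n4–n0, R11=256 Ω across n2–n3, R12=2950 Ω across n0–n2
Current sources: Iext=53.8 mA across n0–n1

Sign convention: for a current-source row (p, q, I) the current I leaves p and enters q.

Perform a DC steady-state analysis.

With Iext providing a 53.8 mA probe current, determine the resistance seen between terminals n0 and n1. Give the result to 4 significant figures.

MNA unknowns: 4 node voltages V₁..V_4
R1: Y=0.04386 on G[4,3]
R2: Y=0.01045 on G[3,1]
R3: Y=0.1112 on G[1,2]
R4: Y=0.0006757 on G[0,2]
R5: Y=0.0007874 on G[1,3]
R6: Y=0.1656 on G[2,3]
R7: Y=0.0002041 on G[0,2]
R8: Y=0.009259 on G[1,0]
R9: Y=0.1089 on G[2,0]
R10: Y=0.3484 on G[4,0]
R11: Y=0.003906 on G[2,3]
R12: Y=0.0003390 on G[0,2]
Iext: z[0]−=0.0538, z[1]+=0.0538
solve → V1=0.7090, V2=0.3268, V3=0.2884, V4=0.03225

R_eq = 13.18 Ω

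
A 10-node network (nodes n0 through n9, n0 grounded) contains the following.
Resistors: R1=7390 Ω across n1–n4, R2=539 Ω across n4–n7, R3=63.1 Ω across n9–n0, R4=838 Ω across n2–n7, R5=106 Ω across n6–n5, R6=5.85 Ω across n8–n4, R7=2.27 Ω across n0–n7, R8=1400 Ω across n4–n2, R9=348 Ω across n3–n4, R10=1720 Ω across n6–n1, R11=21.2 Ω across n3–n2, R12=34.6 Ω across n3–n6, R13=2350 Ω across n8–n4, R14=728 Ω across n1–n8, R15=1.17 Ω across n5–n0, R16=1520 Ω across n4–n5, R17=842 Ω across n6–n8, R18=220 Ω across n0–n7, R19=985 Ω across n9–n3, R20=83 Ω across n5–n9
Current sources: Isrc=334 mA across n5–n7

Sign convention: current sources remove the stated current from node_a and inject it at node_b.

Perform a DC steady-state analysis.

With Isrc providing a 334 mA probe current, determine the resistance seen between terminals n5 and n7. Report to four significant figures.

R_eq = 3.384 Ω

MNA unknowns: 9 node voltages V₁..V_9
R1: Y=0.0001353 on G[1,4]
R2: Y=0.001855 on G[4,7]
R3: Y=0.01585 on G[9,0]
R4: Y=0.001193 on G[2,7]
R5: Y=0.009434 on G[6,5]
R6: Y=0.1709 on G[8,4]
R7: Y=0.4405 on G[0,7]
R8: Y=0.0007143 on G[4,2]
R9: Y=0.002874 on G[3,4]
R10: Y=0.0005814 on G[6,1]
R11: Y=0.04717 on G[3,2]
R12: Y=0.02890 on G[3,6]
R13: Y=0.0004255 on G[8,4]
R14: Y=0.001374 on G[1,8]
R15: Y=0.8547 on G[5,0]
R16: Y=0.0006579 on G[4,5]
R17: Y=0.001188 on G[6,8]
R18: Y=0.004545 on G[0,7]
R19: Y=0.001015 on G[9,3]
R20: Y=0.01205 on G[5,9]
Isrc: z[5]−=0.334, z[7]+=0.334
solve → V1=-0.01115, V2=-0.09911, V3=-0.1228, V4=0.05494, V5=-0.3850, V6=-0.1777, V7=0.7453, V8=0.05283, V9=-0.1648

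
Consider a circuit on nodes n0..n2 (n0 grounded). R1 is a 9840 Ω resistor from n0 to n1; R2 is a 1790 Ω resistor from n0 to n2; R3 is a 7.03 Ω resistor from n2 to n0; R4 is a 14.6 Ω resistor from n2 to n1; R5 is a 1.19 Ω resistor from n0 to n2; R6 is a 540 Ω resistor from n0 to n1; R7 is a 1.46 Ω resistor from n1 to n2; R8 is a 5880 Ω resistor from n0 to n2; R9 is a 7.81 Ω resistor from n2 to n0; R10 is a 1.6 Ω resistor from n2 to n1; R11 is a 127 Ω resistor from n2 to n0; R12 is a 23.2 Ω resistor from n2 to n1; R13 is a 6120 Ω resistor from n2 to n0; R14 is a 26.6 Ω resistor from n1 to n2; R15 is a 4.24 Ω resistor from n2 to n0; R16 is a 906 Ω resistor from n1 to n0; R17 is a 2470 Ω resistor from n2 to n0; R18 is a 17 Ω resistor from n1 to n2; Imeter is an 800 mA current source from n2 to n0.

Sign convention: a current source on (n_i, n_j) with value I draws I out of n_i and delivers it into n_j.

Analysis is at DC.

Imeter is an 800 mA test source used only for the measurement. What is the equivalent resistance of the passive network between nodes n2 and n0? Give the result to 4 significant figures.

R_eq = 0.7360 Ω

MNA unknowns: 2 node voltages V₁..V_2
R1: Y=0.0001016 on G[0,1]
R2: Y=0.0005587 on G[0,2]
R3: Y=0.1422 on G[2,0]
R4: Y=0.06849 on G[2,1]
R5: Y=0.8403 on G[0,2]
R6: Y=0.001852 on G[0,1]
R7: Y=0.6849 on G[1,2]
R8: Y=0.0001701 on G[0,2]
R9: Y=0.1280 on G[2,0]
R10: Y=0.6250 on G[2,1]
R11: Y=0.007874 on G[2,0]
R12: Y=0.04310 on G[2,1]
R13: Y=0.0001634 on G[2,0]
R14: Y=0.03759 on G[1,2]
R15: Y=0.2358 on G[2,0]
R16: Y=0.001104 on G[1,0]
R17: Y=0.0004049 on G[2,0]
R18: Y=0.05882 on G[1,2]
Imeter: z[2]−=0.8, z[0]+=0.8
solve → V1=-0.5876, V2=-0.5888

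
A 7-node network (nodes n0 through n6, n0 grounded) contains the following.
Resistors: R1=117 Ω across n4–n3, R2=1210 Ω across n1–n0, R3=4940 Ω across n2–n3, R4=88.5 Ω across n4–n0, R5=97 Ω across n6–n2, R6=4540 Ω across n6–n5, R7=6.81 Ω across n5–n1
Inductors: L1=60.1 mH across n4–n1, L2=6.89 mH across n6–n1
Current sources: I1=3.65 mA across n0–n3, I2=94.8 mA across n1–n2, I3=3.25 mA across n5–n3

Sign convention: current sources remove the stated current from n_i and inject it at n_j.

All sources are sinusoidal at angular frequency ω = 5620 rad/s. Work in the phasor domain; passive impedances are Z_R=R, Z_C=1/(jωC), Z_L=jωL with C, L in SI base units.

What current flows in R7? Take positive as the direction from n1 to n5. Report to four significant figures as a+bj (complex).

Apply KCL at each of the 6 non-ground nodes and solve the resulting linear system.
Node n1: branches {L1, R2, L2, I2, R7} → V_1 = 0.02441-1.526j
Node n2: branches {R3, I2, R5} → V_2 = 9.112+2.046j
Node n3: branches {R1, R3, I1, I3} → V_3 = 1.313+0.1564j
Node n4: branches {R1, L1, R4} → V_4 = 0.3212+0.1116j
Node n5: branches {R6, R7, I3} → V_5 = 0.002380-1.521j
Node n6: branches {L2, R5, R6} → V_6 = 0.06996+2.083j

0.003235-0.0007938j A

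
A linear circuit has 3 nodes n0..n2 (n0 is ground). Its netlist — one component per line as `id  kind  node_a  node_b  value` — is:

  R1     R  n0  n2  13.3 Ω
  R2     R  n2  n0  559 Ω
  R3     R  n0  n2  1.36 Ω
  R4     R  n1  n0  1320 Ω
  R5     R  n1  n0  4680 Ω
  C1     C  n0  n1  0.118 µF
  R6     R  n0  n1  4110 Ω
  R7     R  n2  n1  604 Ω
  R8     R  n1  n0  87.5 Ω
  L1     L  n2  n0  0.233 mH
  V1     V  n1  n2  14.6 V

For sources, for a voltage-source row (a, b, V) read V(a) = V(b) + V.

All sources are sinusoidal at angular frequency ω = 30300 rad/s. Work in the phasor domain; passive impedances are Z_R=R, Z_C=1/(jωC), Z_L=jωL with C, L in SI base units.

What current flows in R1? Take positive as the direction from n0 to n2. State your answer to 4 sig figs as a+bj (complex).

0.01559+0.007368j A

Element admittances at ω=30300 rad/s:
  Y(R1) = 0.07519+0.000j S between n0,n2
  Y(R2) = 0.001789+0.000j S between n2,n0
  Y(R3) = 0.7353+0.000j S between n0,n2
  Y(R4) = 0.0007576+0.000j S between n1,n0
  Y(R5) = 0.0002137+0.000j S between n1,n0
  Y(C1) = 0.000+0.003575j S between n0,n1
  Y(R6) = 0.0002433+0.000j S between n0,n1
  Y(R7) = 0.001656+0.000j S between n2,n1
  Y(R8) = 0.01143+0.000j S between n1,n0
  Y(L1) = 0.000-0.1416j S between n2,n0
  V1: constraint V(n1)−V(n2) = 14.6
Assemble and solve the 3×3 MNA system:
  V(n1)=14.39-0.09799j  V(n2)=-0.2074-0.09799j
  i(V1)=-0.2065-0.05022j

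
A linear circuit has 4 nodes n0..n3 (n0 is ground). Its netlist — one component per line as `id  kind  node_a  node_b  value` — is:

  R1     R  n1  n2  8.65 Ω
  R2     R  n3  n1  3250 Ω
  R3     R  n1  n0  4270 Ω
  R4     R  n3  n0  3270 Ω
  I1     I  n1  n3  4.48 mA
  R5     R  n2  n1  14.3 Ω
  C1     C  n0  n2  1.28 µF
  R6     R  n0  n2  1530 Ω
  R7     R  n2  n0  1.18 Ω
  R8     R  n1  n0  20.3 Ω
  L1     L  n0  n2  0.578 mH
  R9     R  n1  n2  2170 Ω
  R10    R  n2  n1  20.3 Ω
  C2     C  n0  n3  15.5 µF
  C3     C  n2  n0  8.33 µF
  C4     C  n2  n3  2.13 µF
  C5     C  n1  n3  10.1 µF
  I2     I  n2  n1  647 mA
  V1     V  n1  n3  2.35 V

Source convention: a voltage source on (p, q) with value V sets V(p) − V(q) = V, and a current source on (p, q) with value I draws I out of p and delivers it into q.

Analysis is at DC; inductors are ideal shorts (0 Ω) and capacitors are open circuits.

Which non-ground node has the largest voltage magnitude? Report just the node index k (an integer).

1

Element admittances at DC:
  Y(R1) = 0.1156 S between n1,n2
  Y(R2) = 0.0003077 S between n3,n1
  Y(R3) = 0.0002342 S between n1,n0
  Y(R4) = 0.0003058 S between n3,n0
  I1: injects 0.00448 A into n3 (from n1)
  Y(R5) = 0.06993 S between n2,n1
  Y(C1) = 0.000 S between n0,n2
  Y(R6) = 0.0006536 S between n0,n2
  Y(R7) = 0.8475 S between n2,n0
  Y(R8) = 0.04926 S between n1,n0
  L1: short n0↔n2 (DC inductor)
  Y(R9) = 0.0004608 S between n1,n2
  Y(R10) = 0.04926 S between n2,n1
  Y(C2) = 0.000 S between n0,n3
  Y(C3) = 0.000 S between n2,n0
  Y(C4) = 0.000 S between n2,n3
  Y(C5) = 0.000 S between n1,n3
  I2: injects 0.647 A into n1 (from n2)
  V1: constraint V(n1)−V(n3) = 2.35
Assemble and solve the 5×5 MNA system:
  V(n1)=2.272  V(n2)=0.000  V(n3)=-0.07778
  i(L1)=0.1124  i(V1)=-0.005227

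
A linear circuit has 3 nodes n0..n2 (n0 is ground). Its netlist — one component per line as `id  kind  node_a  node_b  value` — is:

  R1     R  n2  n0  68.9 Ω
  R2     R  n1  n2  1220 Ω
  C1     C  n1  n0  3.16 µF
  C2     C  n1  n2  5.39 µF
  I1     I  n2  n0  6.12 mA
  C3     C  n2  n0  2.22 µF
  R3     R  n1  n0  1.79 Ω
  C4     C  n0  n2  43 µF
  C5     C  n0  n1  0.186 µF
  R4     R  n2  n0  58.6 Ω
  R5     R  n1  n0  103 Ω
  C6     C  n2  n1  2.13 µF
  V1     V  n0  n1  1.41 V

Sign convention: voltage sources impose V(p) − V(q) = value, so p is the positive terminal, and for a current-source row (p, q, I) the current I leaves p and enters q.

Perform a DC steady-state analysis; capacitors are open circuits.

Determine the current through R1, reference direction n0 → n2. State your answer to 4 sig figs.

0.003259 A

MNA unknowns: 2 node voltages V₁..V_2 plus 1 source current (V1)
R1: Y=0.01451 on G[2,0]
R2: Y=0.0008197 on G[1,2]
C1: Y=0.000 on G[1,0]
C2: Y=0.000 on G[1,2]
I1: z[2]−=0.00612, z[0]+=0.00612
C3: Y=0.000 on G[2,0]
R3: Y=0.5587 on G[1,0]
C4: Y=0.000 on G[0,2]
C5: Y=0.000 on G[0,1]
R4: Y=0.01706 on G[2,0]
R5: Y=0.009709 on G[1,0]
C6: Y=0.000 on G[2,1]
V1: row V0−V1=1.41, i_V1 at 0,1
solve → V1=-1.410, V2=-0.2246
aux → i_V1=-0.8024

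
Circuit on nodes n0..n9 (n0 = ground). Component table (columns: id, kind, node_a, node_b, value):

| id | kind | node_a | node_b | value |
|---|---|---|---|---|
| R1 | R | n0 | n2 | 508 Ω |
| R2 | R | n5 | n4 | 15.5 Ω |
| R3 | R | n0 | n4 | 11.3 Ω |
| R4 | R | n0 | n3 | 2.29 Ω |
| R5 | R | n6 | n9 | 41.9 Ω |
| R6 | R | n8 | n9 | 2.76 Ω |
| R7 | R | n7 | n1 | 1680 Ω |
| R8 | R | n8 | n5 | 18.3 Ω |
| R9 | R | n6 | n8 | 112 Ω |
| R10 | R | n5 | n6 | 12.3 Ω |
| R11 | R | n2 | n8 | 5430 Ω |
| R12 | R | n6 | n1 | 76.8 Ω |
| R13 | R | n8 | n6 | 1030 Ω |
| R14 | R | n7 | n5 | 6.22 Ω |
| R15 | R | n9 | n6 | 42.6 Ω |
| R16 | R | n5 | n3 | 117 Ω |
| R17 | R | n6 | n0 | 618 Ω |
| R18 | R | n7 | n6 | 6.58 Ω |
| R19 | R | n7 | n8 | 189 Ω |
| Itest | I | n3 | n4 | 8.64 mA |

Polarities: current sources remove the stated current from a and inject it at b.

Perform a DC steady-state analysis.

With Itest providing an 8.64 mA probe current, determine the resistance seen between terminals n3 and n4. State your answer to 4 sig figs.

Apply KCL at each of the 9 non-ground nodes and solve the resulting linear system.
Node n1: branches {R7, R12} → V_1 = 0.07260
Node n2: branches {R1, R11} → V_2 = 0.006230
Node n3: branches {R4, R16, Itest} → V_3 = -0.01800
Node n4: branches {R2, R3, Itest} → V_4 = 0.08735
Node n5: branches {R2, R8, R10, R14, R16} → V_5 = 0.07325
Node n6: branches {R5, R9, R10, R12, R13, R15, R17, R18} → V_6 = 0.07259
Node n7: branches {R7, R14, R18, R19} → V_7 = 0.07293
Node n8: branches {R6, R8, R9, R11, R13, R19} → V_8 = 0.07282
Node n9: branches {R5, R6, R15} → V_9 = 0.07279

R_eq = 12.19 Ω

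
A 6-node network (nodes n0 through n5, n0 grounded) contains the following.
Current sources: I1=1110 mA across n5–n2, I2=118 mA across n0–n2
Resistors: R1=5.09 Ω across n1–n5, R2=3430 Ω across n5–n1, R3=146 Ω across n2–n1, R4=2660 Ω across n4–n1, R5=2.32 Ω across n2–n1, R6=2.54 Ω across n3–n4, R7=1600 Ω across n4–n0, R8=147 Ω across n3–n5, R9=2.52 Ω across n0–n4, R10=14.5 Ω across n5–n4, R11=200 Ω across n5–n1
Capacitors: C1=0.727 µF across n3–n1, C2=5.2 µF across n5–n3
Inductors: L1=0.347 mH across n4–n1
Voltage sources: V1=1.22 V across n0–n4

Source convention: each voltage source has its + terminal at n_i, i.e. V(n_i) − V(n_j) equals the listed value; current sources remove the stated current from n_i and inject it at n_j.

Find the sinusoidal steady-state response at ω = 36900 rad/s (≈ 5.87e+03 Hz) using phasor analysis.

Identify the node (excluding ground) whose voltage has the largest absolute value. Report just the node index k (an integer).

Apply KCL at each of the 5 non-ground nodes and solve the resulting linear system.
Node n1: branches {R1, R2, C1, R3, R4, L1, R5, R11} → V_1 = 4.599+2.855j
Node n2: branches {I1, R3, R5, I2} → V_2 = 7.403+2.855j
Node n3: branches {C1, C2, R6, R8} → V_3 = -1.595+0.9007j
Node n4: branches {R4, L1, R6, R7, R9, R10, V1} → V_4 = -1.220+0.000j
Node n5: branches {I1, R1, R2, C2, R8, R10, R11} → V_5 = -0.6318+1.432j
Source currents: i(V1)=-0.6029+0.000j

2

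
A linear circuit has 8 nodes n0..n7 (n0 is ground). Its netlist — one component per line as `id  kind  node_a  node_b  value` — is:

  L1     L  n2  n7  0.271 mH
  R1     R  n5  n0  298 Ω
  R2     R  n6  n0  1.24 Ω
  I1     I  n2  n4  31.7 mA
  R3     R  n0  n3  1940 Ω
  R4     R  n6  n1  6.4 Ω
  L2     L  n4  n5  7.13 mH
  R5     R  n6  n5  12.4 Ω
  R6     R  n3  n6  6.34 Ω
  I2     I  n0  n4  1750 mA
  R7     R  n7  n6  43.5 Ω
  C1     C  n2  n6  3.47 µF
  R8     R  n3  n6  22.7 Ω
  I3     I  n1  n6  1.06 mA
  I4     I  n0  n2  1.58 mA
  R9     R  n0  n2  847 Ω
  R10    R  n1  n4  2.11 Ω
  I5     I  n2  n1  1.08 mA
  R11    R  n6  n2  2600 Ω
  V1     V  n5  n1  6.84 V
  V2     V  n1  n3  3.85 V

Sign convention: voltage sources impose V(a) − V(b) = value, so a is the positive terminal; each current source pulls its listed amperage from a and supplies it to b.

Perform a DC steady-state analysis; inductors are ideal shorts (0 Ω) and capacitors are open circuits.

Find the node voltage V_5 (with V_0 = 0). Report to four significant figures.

MNA unknowns: 7 node voltages V₁..V_7 plus 4 source currents (L1, L2, V1, V2)
L1: row V2−V7=0, i_L1 at 2,7
R1: Y=0.003356 on G[5,0]
R2: Y=0.8065 on G[6,0]
I1: z[2]−=0.0317, z[4]+=0.0317
R3: Y=0.0005155 on G[0,3]
R4: Y=0.1562 on G[6,1]
L2: row V4−V5=0, i_L2 at 4,5
R5: Y=0.08065 on G[6,5]
R6: Y=0.1577 on G[3,6]
I2: z[0]−=1.75, z[4]+=1.75
R7: Y=0.02299 on G[7,6]
C1: Y=0.000 on G[2,6]
R8: Y=0.04405 on G[3,6]
I3: z[1]−=0.00106, z[6]+=0.00106
I4: z[0]−=0.00158, z[2]+=0.00158
R9: Y=0.001181 on G[0,2]
R10: Y=0.4739 on G[1,4]
I5: z[2]−=0.00108, z[1]+=0.00108
R11: Y=0.0003846 on G[6,2]
V1: row V5−V1=6.84, i_V1 at 5,1
V2: row V1−V3=3.85, i_V2 at 1,3
solve → V1=6.582, V2=0.7410, V3=2.732, V4=13.42, V5=13.42, V6=2.113, V7=0.7410
aux → i_L1=-0.03155, i_L2=-1.460, i_V1=-2.417, i_V2=0.1263

13.42 V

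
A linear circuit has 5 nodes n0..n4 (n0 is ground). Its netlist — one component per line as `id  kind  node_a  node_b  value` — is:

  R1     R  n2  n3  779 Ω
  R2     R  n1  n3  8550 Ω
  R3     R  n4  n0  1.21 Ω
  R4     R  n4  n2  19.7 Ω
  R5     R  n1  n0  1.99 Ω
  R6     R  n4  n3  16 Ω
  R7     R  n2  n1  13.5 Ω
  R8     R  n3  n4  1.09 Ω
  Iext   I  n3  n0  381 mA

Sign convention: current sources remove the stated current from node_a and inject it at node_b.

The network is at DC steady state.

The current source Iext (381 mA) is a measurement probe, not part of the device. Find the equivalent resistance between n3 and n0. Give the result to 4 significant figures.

Element admittances at DC:
  Y(R1) = 0.001284 S between n2,n3
  Y(R2) = 0.0001170 S between n1,n3
  Y(R3) = 0.8264 S between n4,n0
  Y(R4) = 0.05076 S between n4,n2
  Y(R5) = 0.5025 S between n1,n0
  Y(R6) = 0.06250 S between n4,n3
  Y(R7) = 0.07407 S between n2,n1
  Y(R8) = 0.9174 S between n3,n4
  Iext: injects 0.381 A into n0 (from n3)
Assemble and solve the 4×4 MNA system:
  V(n1)=-0.02625  V(n2)=-0.2030  V(n3)=-0.8329  V(n4)=-0.4451

R_eq = 2.186 Ω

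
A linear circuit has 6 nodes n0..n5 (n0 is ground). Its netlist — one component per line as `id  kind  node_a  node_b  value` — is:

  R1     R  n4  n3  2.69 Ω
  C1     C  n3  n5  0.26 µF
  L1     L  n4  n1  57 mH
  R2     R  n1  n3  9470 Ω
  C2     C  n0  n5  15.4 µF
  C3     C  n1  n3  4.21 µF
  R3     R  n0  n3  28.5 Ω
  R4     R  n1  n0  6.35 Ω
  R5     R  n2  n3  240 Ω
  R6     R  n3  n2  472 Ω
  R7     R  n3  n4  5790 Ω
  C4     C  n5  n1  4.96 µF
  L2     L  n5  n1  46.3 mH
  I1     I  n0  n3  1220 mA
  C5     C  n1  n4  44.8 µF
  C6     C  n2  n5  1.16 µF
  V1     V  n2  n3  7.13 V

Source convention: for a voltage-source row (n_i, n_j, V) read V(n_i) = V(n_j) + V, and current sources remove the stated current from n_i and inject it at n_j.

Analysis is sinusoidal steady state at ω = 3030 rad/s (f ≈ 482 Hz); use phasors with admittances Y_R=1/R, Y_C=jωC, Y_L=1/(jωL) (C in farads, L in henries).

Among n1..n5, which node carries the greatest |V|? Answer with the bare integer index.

2

MNA unknowns: 5 node voltages V₁..V_5 plus 1 source current (V1)
R1: Y=0.3717+0.000j on G[4,3]
C1: Y=0.000+0.0007878j on G[3,5]
L1: Y=0.000-0.005790j on G[4,1]
R2: Y=0.0001056+0.000j on G[1,3]
C2: Y=0.000+0.04666j on G[0,5]
C3: Y=0.000+0.01276j on G[1,3]
R3: Y=0.03509+0.000j on G[0,3]
R4: Y=0.1575+0.000j on G[1,0]
R5: Y=0.004167+0.000j on G[2,3]
R6: Y=0.002119+0.000j on G[3,2]
R7: Y=0.0001727+0.000j on G[3,4]
C4: Y=0.000+0.01503j on G[5,1]
L2: Y=0.000-0.007128j on G[5,1]
I1: z[0]−=1.22, z[3]+=1.22
C5: Y=0.000+0.1357j on G[1,4]
C6: Y=0.000+0.003515j on G[2,5]
V1: row V2−V3=7.13, i_V1 at 2,3
solve → V1=5.725+0.6549j, V2=15.80-5.370j, V3=8.668-5.370j, V4=6.472-5.631j, V5=1.828-0.3046j
aux → i_V1=-0.06262-0.04910j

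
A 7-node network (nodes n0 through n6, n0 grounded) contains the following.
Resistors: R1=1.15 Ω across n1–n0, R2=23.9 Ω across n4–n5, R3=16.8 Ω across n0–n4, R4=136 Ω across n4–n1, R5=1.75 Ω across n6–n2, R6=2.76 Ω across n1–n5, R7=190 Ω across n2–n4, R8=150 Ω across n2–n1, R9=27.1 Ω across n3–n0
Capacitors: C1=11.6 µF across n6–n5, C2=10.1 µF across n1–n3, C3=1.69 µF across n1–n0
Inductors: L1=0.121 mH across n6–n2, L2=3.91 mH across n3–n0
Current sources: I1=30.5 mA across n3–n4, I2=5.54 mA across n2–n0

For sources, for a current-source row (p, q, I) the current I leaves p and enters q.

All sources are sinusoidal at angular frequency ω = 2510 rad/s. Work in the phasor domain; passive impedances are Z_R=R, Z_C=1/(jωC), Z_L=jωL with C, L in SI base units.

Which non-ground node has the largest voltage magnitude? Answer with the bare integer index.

3

MNA unknowns: 6 node voltages V₁..V_6
R1: Y=0.8696+0.000j on G[1,0]
R2: Y=0.04184+0.000j on G[4,5]
R3: Y=0.05952+0.000j on G[0,4]
C1: Y=0.000+0.02912j on G[6,5]
L1: Y=0.000-3.293j on G[6,2]
R4: Y=0.007353+0.000j on G[4,1]
R5: Y=0.5714+0.000j on G[6,2]
R6: Y=0.3623+0.000j on G[1,5]
C2: Y=0.000+0.02535j on G[1,3]
R7: Y=0.005263+0.000j on G[2,4]
L2: Y=0.000-0.1019j on G[3,0]
I1: z[3]−=0.0305, z[4]+=0.0305
C3: Y=0.000+0.004242j on G[1,0]
R8: Y=0.006667+0.000j on G[2,1]
R9: Y=0.03690+0.000j on G[3,0]
I2: z[2]−=0.00554, z[0]+=0.00554
solve → V1=0.01856-0.005449j, V2=-0.01341+0.1202j, V3=-0.1602-0.3195j, V4=0.2815+0.002162j, V5=0.03645-0.008270j, V6=-0.01365+0.1214j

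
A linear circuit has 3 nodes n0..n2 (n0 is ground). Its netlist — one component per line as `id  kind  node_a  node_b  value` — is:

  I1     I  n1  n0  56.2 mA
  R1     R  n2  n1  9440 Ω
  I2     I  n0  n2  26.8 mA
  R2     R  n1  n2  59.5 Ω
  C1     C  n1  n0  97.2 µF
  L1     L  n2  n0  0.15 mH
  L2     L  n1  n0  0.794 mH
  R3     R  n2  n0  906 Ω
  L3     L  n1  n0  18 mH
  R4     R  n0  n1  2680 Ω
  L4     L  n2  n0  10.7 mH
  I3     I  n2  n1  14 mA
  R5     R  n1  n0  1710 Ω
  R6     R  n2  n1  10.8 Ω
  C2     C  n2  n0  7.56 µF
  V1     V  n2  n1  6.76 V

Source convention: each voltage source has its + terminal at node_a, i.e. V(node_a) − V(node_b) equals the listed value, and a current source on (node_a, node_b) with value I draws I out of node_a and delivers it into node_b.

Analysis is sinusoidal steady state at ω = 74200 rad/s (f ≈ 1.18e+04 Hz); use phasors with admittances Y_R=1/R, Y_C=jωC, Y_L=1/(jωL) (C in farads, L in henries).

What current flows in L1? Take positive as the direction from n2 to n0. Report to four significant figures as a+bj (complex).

0.0004221-0.5701j A

MNA unknowns: 2 node voltages V₁..V_2 plus 1 source current (V1)
I1: z[1]−=0.0562, z[0]+=0.0562
R1: Y=0.0001059+0.000j on G[2,1]
I2: z[0]−=0.0268, z[2]+=0.0268
R2: Y=0.01681+0.000j on G[1,2]
C1: Y=0.000+7.212j on G[1,0]
L1: Y=0.000-0.08985j on G[2,0]
L2: Y=0.000-0.01697j on G[1,0]
R3: Y=0.001104+0.000j on G[2,0]
L3: Y=0.000-0.0007487j on G[1,0]
R4: Y=0.0003731+0.000j on G[0,1]
L4: Y=0.000-0.001260j on G[2,0]
I3: z[2]−=0.014, z[1]+=0.014
R5: Y=0.0005848+0.000j on G[1,0]
R6: Y=0.09259+0.000j on G[2,1]
C2: Y=0.000+0.5610j on G[2,0]
V1: row V2−V1=6.76, i_V1 at 2,1
solve → V1=-0.4144+0.004698j, V2=6.346+0.004698j
aux → i_V1=-0.7323-2.981j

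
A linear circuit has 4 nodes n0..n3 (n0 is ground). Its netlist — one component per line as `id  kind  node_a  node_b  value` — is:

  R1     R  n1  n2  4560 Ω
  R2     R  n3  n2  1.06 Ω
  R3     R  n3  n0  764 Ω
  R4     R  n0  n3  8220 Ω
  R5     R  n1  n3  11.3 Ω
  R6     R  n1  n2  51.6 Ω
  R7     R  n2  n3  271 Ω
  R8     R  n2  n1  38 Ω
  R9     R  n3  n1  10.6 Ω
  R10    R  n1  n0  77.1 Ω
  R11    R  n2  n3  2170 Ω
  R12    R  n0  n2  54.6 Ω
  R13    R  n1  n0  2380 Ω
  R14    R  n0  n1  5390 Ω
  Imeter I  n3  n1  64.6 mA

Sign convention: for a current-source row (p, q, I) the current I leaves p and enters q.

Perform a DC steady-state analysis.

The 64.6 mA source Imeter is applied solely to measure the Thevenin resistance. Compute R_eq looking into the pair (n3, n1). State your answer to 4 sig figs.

Element admittances at DC:
  Y(R1) = 0.0002193 S between n1,n2
  Y(R2) = 0.9434 S between n3,n2
  Y(R3) = 0.001309 S between n3,n0
  Y(R4) = 0.0001217 S between n0,n3
  Y(R5) = 0.08850 S between n1,n3
  Y(R6) = 0.01938 S between n1,n2
  Y(R7) = 0.003690 S between n2,n3
  Y(R8) = 0.02632 S between n2,n1
  Y(R9) = 0.09434 S between n3,n1
  Y(R10) = 0.01297 S between n1,n0
  Y(R11) = 0.0004608 S between n2,n3
  Y(R12) = 0.01832 S between n0,n2
  Y(R13) = 0.0004202 S between n1,n0
  Y(R14) = 0.0001855 S between n0,n1
  Imeter: injects 0.0646 A into n1 (from n3)
Assemble and solve the 3×3 MNA system:
  V(n1)=0.1555  V(n2)=-0.1059  V(n3)=-0.1206

R_eq = 4.274 Ω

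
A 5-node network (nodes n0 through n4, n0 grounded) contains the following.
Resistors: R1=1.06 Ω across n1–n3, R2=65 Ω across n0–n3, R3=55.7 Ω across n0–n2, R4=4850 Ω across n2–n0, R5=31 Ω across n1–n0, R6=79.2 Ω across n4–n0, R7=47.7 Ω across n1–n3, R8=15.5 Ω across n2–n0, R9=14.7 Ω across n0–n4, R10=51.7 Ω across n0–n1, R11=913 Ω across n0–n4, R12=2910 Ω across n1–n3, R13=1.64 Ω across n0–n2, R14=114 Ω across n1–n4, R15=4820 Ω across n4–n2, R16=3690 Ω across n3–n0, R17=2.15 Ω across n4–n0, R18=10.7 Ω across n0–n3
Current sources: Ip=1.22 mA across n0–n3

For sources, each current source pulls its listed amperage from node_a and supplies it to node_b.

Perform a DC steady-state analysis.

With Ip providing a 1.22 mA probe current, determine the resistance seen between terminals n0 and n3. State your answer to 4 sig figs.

R_eq = 6.031 Ω

MNA unknowns: 4 node voltages V₁..V_4
R1: Y=0.9434 on G[1,3]
R2: Y=0.01538 on G[0,3]
R3: Y=0.01795 on G[0,2]
R4: Y=0.0002062 on G[2,0]
R5: Y=0.03226 on G[1,0]
R6: Y=0.01263 on G[4,0]
R7: Y=0.02096 on G[1,3]
R8: Y=0.06452 on G[2,0]
R9: Y=0.06803 on G[0,4]
R10: Y=0.01934 on G[0,1]
R11: Y=0.001095 on G[0,4]
R12: Y=0.0003436 on G[1,3]
R13: Y=0.6098 on G[0,2]
R14: Y=0.008772 on G[1,4]
R15: Y=0.0002075 on G[4,2]
R16: Y=0.0002710 on G[3,0]
R17: Y=0.4651 on G[4,0]
R18: Y=0.09346 on G[0,3]
Ip: z[0]−=0.00122, z[3]+=0.00122
solve → V1=0.006926, V2=3.274e-08, V3=0.007358, V4=0.0001093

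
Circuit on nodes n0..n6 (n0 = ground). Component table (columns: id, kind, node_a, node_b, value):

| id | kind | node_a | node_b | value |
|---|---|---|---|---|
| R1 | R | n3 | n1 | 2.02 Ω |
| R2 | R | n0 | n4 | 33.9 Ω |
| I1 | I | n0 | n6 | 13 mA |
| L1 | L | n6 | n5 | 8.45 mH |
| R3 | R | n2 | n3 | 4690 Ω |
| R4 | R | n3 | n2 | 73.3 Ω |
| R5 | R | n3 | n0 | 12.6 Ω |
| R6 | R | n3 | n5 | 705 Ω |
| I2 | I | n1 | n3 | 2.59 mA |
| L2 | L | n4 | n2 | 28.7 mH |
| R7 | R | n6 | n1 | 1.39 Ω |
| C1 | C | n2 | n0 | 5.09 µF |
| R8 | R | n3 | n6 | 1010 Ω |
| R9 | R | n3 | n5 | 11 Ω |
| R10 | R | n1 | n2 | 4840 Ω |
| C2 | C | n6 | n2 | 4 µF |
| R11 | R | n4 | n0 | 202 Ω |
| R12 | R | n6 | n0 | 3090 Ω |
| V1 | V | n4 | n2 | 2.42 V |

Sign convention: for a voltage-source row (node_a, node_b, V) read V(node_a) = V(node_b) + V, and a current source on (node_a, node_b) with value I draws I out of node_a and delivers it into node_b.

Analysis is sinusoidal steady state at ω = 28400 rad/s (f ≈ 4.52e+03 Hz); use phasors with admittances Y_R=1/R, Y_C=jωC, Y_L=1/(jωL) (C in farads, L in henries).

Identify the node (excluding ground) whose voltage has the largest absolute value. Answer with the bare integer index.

Element admittances at ω=28400 rad/s:
  Y(R1) = 0.4950+0.000j S between n3,n1
  Y(R2) = 0.02950+0.000j S between n0,n4
  I1: injects 0.013 A into n6 (from n0)
  Y(L1) = 0.000-0.004167j S between n6,n5
  Y(R3) = 0.0002132+0.000j S between n2,n3
  Y(R4) = 0.01364+0.000j S between n3,n2
  Y(R5) = 0.07937+0.000j S between n3,n0
  Y(R6) = 0.001418+0.000j S between n3,n5
  I2: injects 0.00259 A into n3 (from n1)
  Y(L2) = 0.000-0.001227j S between n4,n2
  Y(R7) = 0.7194+0.000j S between n6,n1
  Y(C1) = 0.000+0.1446j S between n2,n0
  Y(R8) = 0.0009901+0.000j S between n3,n6
  Y(R9) = 0.09091+0.000j S between n3,n5
  Y(R10) = 0.0002066+0.000j S between n1,n2
  Y(C2) = 0.000+0.1136j S between n6,n2
  Y(R11) = 0.004950+0.000j S between n4,n0
  Y(R12) = 0.0003236+0.000j S between n6,n0
  V1: constraint V(n4)−V(n2) = 2.42
Assemble and solve the 7×7 MNA system:
  V(n1)=-0.1877+0.1304j  V(n2)=-0.1522+0.3638j  V(n3)=-0.1571+0.1187j  V(n4)=2.268+0.3638j  V(n5)=-0.1563+0.1209j  V(n6)=-0.2052+0.1384j
  i(V1)=-0.07812-0.009564j

4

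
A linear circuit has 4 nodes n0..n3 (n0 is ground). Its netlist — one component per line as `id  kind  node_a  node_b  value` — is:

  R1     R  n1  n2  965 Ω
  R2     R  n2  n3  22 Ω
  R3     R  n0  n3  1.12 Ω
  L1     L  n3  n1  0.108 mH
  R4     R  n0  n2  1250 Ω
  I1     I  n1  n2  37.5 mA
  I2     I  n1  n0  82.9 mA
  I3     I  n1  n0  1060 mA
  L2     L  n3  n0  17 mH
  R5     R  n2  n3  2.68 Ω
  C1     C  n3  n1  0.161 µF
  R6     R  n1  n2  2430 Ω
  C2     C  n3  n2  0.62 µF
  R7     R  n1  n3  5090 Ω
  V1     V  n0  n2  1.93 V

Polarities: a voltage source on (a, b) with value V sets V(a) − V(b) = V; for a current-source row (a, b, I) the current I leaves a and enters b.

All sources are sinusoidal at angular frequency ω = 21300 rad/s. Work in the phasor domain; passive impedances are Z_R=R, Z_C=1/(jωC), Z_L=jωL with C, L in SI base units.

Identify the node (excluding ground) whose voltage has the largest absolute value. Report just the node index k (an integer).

1

Apply KCL at each of the 3 non-ground nodes and solve the resulting linear system.
Node n1: branches {R1, L1, I1, I2, I3, C1, R6, R7} → V_1 = -1.527-2.743j
Node n2: branches {R1, R2, R4, I1, R5, R6, C2, V1} → V_2 = -1.930+0.000j
Node n3: branches {R2, R3, L1, L2, R5, C1, C2, R7} → V_3 = -1.517-0.004329j
Source currents: i(V1)=-0.2127+0.0003231j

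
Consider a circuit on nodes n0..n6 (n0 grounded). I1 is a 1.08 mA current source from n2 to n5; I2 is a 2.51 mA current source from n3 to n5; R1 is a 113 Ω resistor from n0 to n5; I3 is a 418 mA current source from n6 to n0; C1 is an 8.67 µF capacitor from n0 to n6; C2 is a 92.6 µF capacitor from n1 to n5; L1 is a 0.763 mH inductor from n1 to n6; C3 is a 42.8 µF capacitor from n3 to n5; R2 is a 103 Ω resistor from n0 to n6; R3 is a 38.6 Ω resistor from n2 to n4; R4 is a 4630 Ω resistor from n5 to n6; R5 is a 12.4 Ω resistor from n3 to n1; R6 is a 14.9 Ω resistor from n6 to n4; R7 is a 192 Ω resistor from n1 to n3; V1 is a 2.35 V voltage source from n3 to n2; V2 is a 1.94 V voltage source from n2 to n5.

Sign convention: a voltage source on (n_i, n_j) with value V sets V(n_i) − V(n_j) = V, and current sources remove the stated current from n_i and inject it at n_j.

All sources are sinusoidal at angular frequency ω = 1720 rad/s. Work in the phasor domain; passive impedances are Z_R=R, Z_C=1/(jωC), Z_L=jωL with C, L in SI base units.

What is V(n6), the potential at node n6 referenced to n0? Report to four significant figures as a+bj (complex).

-13.62+10.43j V

MNA unknowns: 6 node voltages V₁..V_6 plus 2 source currents (V1, V2)
I1: z[2]−=0.00108, z[5]+=0.00108
I2: z[3]−=0.00251, z[5]+=0.00251
R1: Y=0.008850+0.000j on G[0,5]
I3: z[6]−=0.418, z[0]+=0.418
C1: Y=0.000+0.01491j on G[0,6]
C2: Y=0.000+0.1593j on G[1,5]
L1: Y=0.000-0.7620j on G[1,6]
C3: Y=0.000+0.07362j on G[3,5]
R2: Y=0.009709+0.000j on G[0,6]
R3: Y=0.02591+0.000j on G[2,4]
R4: Y=0.0002160+0.000j on G[5,6]
R5: Y=0.08065+0.000j on G[3,1]
R6: Y=0.06711+0.000j on G[6,4]
R7: Y=0.005208+0.000j on G[1,3]
V1: row V3−V2=2.35, i_V1 at 3,2
V2: row V2−V5=1.94, i_V2 at 2,5
solve → V1=-13.46+10.58j, V2=-12.77+11.50j, V3=-10.42+11.50j, V4=-13.38+10.73j, V5=-14.71+11.50j, V6=-13.62+10.43j
aux → i_V1=-0.2628-0.3943j, i_V2=-0.2796-0.4142j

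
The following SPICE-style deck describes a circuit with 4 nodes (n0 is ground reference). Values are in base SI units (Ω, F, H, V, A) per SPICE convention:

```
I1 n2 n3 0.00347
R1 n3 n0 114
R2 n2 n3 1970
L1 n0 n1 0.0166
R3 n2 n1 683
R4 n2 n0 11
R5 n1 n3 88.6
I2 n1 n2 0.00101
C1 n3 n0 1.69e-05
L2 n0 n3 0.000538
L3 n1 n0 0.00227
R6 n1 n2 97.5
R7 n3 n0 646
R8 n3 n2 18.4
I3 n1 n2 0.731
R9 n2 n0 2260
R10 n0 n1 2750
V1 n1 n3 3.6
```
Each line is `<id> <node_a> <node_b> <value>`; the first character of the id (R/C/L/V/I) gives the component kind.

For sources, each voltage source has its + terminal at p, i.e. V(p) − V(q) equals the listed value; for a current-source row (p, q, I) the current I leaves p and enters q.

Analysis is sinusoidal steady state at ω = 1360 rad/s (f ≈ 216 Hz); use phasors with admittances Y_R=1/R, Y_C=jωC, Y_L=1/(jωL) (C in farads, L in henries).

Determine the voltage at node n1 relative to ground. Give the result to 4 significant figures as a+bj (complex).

2.819-0.2387j V

MNA unknowns: 3 node voltages V₁..V_3 plus 1 source current (V1)
I1: z[2]−=0.00347, z[3]+=0.00347
R1: Y=0.008772+0.000j on G[3,0]
R2: Y=0.0005076+0.000j on G[2,3]
L1: Y=0.000-0.04429j on G[0,1]
R3: Y=0.001464+0.000j on G[2,1]
R4: Y=0.09091+0.000j on G[2,0]
R5: Y=0.01129+0.000j on G[1,3]
I2: z[1]−=0.00101, z[2]+=0.00101
C1: Y=0.000+0.02298j on G[3,0]
L2: Y=0.000-1.367j on G[0,3]
L3: Y=0.000-0.3239j on G[1,0]
R6: Y=0.01026+0.000j on G[1,2]
R7: Y=0.001548+0.000j on G[3,0]
R8: Y=0.05435+0.000j on G[3,2]
I3: z[1]−=0.731, z[2]+=0.731
R9: Y=0.0004425+0.000j on G[2,0]
R10: Y=0.0003636+0.000j on G[0,1]
V1: row V1−V3=3.6, i_V1 at 1,3
solve → V1=2.819-0.2387j, V2=4.551-0.1006j, V3=-0.7812-0.2387j
aux → i_V1=-0.6655+1.040j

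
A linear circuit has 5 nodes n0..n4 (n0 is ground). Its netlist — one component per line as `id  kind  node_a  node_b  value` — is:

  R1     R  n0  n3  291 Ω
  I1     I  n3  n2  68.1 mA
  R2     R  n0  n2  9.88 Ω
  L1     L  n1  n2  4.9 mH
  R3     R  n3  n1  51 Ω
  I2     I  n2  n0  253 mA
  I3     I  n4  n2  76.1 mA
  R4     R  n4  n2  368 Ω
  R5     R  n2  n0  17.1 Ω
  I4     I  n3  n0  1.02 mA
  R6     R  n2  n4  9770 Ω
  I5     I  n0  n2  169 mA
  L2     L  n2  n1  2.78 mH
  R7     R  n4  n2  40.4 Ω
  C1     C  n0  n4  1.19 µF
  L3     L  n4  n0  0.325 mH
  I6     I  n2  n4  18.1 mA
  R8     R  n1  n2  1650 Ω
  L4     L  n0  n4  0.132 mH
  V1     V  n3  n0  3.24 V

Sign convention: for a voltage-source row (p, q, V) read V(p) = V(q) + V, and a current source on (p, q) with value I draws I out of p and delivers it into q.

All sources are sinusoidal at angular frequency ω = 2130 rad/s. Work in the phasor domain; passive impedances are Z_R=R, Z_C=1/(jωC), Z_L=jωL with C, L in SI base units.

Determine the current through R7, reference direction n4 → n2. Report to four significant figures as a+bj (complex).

Apply KCL at each of the 4 non-ground nodes and solve the resulting linear system.
Node n1: branches {L1, R3, L2, R8} → V_1 = 0.5232+0.1810j
Node n2: branches {I1, R2, L1, I2, I3, R4, R5, R6, I5, L2, R7, I6, R8} → V_2 = 0.5093-0.02024j
Node n3: branches {R1, I1, R3, I4, V1} → V_3 = 3.240+0.000j
Node n4: branches {I3, R4, R6, R7, C1, L3, I6, L4} → V_4 = 6.316e-05-0.008794j
Source currents: i(V1)=-0.1335+0.003549j

-0.01260+0.0002834j A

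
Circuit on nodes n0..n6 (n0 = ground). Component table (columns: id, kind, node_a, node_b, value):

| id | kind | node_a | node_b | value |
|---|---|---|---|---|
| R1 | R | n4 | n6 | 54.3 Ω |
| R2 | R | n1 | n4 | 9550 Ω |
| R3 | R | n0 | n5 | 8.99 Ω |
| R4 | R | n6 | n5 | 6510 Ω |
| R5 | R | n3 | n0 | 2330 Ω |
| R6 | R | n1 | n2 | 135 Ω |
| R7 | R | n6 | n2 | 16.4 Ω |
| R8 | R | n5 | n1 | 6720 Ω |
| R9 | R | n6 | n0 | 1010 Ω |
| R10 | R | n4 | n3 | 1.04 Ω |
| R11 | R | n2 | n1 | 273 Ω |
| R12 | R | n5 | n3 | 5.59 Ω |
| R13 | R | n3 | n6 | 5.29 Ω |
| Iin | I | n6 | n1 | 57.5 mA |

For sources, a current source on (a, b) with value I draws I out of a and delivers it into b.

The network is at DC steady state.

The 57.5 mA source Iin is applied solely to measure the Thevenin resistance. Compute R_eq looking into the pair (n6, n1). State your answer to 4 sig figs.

R_eq = 103.9 Ω

MNA unknowns: 6 node voltages V₁..V_6
R1: Y=0.01842 on G[4,6]
R2: Y=0.0001047 on G[1,4]
R3: Y=0.1112 on G[0,5]
R4: Y=0.0001536 on G[6,5]
R5: Y=0.0004292 on G[3,0]
R6: Y=0.007407 on G[1,2]
R7: Y=0.06098 on G[6,2]
R8: Y=0.0001488 on G[5,1]
R9: Y=0.0009901 on G[6,0]
R10: Y=0.9615 on G[4,3]
R11: Y=0.003663 on G[2,1]
R12: Y=0.1789 on G[5,3]
R13: Y=0.1890 on G[3,6]
Iin: z[6]−=0.0575, z[1]+=0.0575
solve → V1=5.964, V2=0.9063, V3=-0.004749, V4=-0.004246, V5=0.0001245, V6=-0.01193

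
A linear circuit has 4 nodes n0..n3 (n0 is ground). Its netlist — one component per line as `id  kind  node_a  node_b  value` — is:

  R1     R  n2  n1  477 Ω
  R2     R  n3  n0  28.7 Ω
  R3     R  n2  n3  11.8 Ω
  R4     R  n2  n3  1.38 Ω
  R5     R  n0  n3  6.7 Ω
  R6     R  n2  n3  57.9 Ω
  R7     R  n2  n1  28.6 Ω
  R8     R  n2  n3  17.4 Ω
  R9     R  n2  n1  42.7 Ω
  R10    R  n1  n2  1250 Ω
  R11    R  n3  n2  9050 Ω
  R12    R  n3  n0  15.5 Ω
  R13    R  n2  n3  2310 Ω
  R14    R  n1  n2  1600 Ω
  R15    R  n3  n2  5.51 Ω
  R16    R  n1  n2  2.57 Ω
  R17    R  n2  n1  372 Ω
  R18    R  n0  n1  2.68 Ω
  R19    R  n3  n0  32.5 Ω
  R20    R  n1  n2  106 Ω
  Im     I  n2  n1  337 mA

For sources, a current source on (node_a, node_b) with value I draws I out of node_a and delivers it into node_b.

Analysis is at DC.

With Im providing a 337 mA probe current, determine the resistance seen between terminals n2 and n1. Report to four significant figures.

MNA unknowns: 3 node voltages V₁..V_3
R1: Y=0.002096 on G[2,1]
R2: Y=0.03484 on G[3,0]
R3: Y=0.08475 on G[2,3]
R4: Y=0.7246 on G[2,3]
R5: Y=0.1493 on G[0,3]
R6: Y=0.01727 on G[2,3]
R7: Y=0.03497 on G[2,1]
R8: Y=0.05747 on G[2,3]
R9: Y=0.02342 on G[2,1]
R10: Y=0.0008000 on G[1,2]
R11: Y=0.0001105 on G[3,2]
R12: Y=0.06452 on G[3,0]
R13: Y=0.0004329 on G[2,3]
R14: Y=0.0006250 on G[1,2]
R15: Y=0.1815 on G[3,2]
R16: Y=0.3891 on G[1,2]
R17: Y=0.002688 on G[2,1]
R18: Y=0.3731 on G[0,1]
R19: Y=0.03077 on G[3,0]
R20: Y=0.009434 on G[1,2]
Im: z[2]−=0.337, z[1]+=0.337
solve → V1=0.2084, V2=-0.3513, V3=-0.2784

R_eq = 1.661 Ω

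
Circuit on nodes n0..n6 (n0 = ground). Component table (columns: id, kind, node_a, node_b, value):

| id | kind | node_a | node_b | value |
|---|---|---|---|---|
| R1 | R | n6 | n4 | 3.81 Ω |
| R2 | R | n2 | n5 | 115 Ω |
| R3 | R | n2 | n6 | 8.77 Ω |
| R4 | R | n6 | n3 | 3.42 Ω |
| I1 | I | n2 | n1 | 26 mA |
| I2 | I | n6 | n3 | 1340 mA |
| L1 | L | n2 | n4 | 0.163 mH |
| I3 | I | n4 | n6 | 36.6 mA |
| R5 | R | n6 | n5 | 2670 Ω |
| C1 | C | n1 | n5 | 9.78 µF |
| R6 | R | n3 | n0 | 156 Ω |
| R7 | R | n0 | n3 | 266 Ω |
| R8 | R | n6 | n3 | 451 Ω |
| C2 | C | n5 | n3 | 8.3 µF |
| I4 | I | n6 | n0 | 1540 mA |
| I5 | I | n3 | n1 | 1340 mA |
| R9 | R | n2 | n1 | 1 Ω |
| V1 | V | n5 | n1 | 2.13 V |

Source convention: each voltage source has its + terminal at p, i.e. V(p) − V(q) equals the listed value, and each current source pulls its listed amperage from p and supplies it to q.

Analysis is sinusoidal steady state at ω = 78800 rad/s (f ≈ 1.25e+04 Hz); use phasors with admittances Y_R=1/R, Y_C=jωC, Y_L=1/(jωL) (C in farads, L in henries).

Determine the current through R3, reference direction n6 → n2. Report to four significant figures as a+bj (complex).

-0.5700-0.04661j A

Apply KCL at each of the 6 non-ground nodes and solve the resulting linear system.
Node n1: branches {I1, C1, I5, R9, V1} → V_1 = -153.1-0.9613j
Node n2: branches {R2, R3, I1, L1, R9} → V_2 = -153.8-0.6515j
Node n3: branches {R4, I2, R6, R7, R8, C2, I5} → V_3 = -151.4+0.000j
Node n4: branches {R1, L1, I3} → V_4 = -158.4-2.428j
Node n5: branches {R2, R5, C1, C2, V1} → V_5 = -151.0-0.9613j
Node n6: branches {R1, R3, R4, I2, I3, R5, R8, I4} → V_6 = -158.8-1.060j
Source currents: i(V1)=-0.6563-1.951j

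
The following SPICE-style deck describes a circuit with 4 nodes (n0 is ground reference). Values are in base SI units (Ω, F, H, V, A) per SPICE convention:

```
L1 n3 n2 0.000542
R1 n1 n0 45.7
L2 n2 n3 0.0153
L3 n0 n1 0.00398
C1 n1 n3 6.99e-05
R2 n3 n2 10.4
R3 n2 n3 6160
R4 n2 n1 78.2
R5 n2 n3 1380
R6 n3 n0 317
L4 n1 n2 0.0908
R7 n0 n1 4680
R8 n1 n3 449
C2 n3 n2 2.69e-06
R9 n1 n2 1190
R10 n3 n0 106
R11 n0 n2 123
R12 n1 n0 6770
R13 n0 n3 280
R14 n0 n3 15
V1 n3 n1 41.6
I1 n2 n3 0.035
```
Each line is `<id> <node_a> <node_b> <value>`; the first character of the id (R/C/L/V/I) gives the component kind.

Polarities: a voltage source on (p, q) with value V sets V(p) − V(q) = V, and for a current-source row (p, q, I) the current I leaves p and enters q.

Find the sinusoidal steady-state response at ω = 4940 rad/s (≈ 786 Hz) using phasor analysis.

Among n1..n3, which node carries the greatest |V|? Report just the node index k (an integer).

1

MNA unknowns: 3 node voltages V₁..V_3 plus 1 source current (V1)
L1: Y=0.000-0.3735j on G[3,2]
R1: Y=0.02188+0.000j on G[1,0]
L2: Y=0.000-0.01323j on G[2,3]
L3: Y=0.000-0.05086j on G[0,1]
C1: Y=0.000+0.3453j on G[1,3]
R2: Y=0.09615+0.000j on G[3,2]
R3: Y=0.0001623+0.000j on G[2,3]
R4: Y=0.01279+0.000j on G[2,1]
R5: Y=0.0007246+0.000j on G[2,3]
R6: Y=0.003155+0.000j on G[3,0]
L4: Y=0.000-0.002229j on G[1,2]
R7: Y=0.0002137+0.000j on G[0,1]
R8: Y=0.002227+0.000j on G[1,3]
C2: Y=0.000+0.01329j on G[3,2]
R9: Y=0.0008403+0.000j on G[1,2]
R10: Y=0.009434+0.000j on G[3,0]
R11: Y=0.008130+0.000j on G[0,2]
R12: Y=0.0001477+0.000j on G[1,0]
R13: Y=0.003571+0.000j on G[0,3]
R14: Y=0.06667+0.000j on G[0,3]
V1: row V3−V1=41.6, i_V1 at 3,1
I1: z[2]−=0.035, z[3]+=0.035
solve → V1=-27.79-12.37j, V2=12.79-13.95j, V3=13.81-12.37j
aux → i_V1=-1.890-13.11j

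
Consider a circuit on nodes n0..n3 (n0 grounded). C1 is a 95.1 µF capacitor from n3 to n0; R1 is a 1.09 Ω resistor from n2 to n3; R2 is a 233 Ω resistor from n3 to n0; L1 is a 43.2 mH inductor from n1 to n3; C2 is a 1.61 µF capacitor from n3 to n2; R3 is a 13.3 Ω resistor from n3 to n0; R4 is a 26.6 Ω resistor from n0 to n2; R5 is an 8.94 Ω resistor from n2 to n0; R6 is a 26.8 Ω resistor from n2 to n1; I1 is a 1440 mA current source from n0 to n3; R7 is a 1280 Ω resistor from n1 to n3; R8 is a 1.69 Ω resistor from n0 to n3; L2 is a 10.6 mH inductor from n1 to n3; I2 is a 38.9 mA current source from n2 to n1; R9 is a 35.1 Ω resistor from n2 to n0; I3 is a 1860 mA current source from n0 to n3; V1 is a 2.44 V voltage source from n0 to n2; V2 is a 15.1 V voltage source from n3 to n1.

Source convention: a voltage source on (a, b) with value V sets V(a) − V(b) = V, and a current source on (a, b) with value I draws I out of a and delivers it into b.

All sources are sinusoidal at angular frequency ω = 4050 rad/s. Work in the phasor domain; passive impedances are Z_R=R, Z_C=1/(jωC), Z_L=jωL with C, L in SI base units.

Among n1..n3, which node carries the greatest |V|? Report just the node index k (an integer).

1

MNA unknowns: 3 node voltages V₁..V_3 plus 2 source currents (V1, V2)
C1: Y=0.000+0.3852j on G[3,0]
R1: Y=0.9174+0.000j on G[2,3]
R2: Y=0.004292+0.000j on G[3,0]
L1: Y=0.000-0.005716j on G[1,3]
C2: Y=0.000+0.006521j on G[3,2]
R3: Y=0.07519+0.000j on G[3,0]
R4: Y=0.03759+0.000j on G[0,2]
R5: Y=0.1119+0.000j on G[2,0]
R6: Y=0.03731+0.000j on G[2,1]
I1: z[0]−=1.44, z[3]+=1.44
R7: Y=0.0007813+0.000j on G[1,3]
R8: Y=0.5917+0.000j on G[0,3]
L2: Y=0.000-0.02329j on G[1,3]
I2: z[2]−=0.0389, z[1]+=0.0389
R9: Y=0.02849+0.000j on G[2,0]
I3: z[0]−=1.86, z[3]+=1.86
V1: row V0−V2=2.44, i_V1 at 0,2
V2: row V3−V1=15.1, i_V2 at 3,1
solve → V1=-14.19-0.2295j, V2=-2.440+0.000j, V3=0.9120-0.2295j
aux → i_V1=-3.034+0.1972j, i_V2=-0.4891+0.4295j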